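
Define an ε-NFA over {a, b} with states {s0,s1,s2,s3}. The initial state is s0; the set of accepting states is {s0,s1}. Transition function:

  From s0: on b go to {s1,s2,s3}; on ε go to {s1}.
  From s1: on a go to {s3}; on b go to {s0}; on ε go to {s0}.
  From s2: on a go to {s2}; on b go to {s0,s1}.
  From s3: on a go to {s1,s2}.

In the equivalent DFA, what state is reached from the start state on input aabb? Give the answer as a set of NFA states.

Start: {s0,s1}.
δ(s0,a) = ∅; δ(s1,a) = {s3}.
Union: {s3}.
After a: {s3}.
δ(s3,a) = {s1,s2}.
Union: {s1,s2}.
ε-closure gives {s0,s1,s2}.
After a: {s0,s1,s2}.
δ(s0,b) = {s1,s2,s3}; δ(s1,b) = {s0}; δ(s2,b) = {s0,s1}.
Union: {s0,s1,s2,s3}.
After b: {s0,s1,s2,s3}.
δ(s0,b) = {s1,s2,s3}; δ(s1,b) = {s0}; δ(s2,b) = {s0,s1}; δ(s3,b) = ∅.
Union: {s0,s1,s2,s3}.
After b: {s0,s1,s2,s3}.

{s0,s1,s2,s3}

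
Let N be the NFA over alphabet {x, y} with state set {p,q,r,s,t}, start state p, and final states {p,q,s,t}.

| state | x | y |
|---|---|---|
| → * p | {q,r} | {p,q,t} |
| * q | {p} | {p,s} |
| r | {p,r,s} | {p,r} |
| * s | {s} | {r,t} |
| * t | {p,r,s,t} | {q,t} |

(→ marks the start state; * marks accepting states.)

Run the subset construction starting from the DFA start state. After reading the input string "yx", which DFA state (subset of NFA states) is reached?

{p,q,r,s,t}

Start: {p}.
δ(p,y) = {p,q,t}.
Union: {p,q,t}.
After y: {p,q,t}.
δ(p,x) = {q,r}; δ(q,x) = {p}; δ(t,x) = {p,r,s,t}.
Union: {p,q,r,s,t}.
After x: {p,q,r,s,t}.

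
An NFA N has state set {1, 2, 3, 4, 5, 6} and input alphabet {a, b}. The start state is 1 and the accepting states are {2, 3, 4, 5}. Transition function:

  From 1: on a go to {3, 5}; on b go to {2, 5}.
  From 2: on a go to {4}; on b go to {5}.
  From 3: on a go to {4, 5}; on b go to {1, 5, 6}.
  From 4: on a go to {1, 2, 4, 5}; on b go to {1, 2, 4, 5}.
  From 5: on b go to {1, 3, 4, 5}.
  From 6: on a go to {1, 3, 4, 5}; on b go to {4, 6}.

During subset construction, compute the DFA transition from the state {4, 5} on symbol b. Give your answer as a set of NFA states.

δ(4,b) = {1, 2, 4, 5}; δ(5,b) = {1, 3, 4, 5}.
Union: {1, 2, 3, 4, 5}.

{1, 2, 3, 4, 5}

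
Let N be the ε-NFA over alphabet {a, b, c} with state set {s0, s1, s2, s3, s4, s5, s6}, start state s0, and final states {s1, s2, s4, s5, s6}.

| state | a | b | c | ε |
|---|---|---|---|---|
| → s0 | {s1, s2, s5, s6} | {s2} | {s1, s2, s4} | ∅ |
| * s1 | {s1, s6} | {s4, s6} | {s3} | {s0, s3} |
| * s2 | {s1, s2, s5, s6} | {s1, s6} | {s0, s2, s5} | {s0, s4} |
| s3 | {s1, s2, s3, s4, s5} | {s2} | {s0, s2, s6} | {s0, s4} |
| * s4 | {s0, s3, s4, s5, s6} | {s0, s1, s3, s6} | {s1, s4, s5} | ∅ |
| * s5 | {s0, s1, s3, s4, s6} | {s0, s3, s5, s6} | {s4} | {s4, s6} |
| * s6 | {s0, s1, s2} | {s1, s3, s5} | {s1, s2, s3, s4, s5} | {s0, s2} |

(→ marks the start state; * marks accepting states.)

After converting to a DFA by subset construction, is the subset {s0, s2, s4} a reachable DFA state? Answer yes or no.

Start state of the DFA: {s0} (ε-closure of the NFA start).
{s0} --a--> {s0, s1, s2, s3, s4, s5, s6}  [new]
{s0} --b--> {s0, s2, s4}  [new]
{s0} --c--> {s0, s1, s2, s3, s4}  [new]
{s0, s1, s2, s3, s4, s5, s6} --a--> {s0, s1, s2, s3, s4, s5, s6}  [seen]
{s0, s1, s2, s3, s4, s5, s6} --b--> {s0, s1, s2, s3, s4, s5, s6}  [seen]
{s0, s1, s2, s3, s4, s5, s6} --c--> {s0, s1, s2, s3, s4, s5, s6}  [seen]
{s0, s2, s4} --a--> {s0, s1, s2, s3, s4, s5, s6}  [seen]
{s0, s2, s4} --b--> {s0, s1, s2, s3, s4, s6}  [new]
{s0, s2, s4} --c--> {s0, s1, s2, s3, s4, s5, s6}  [seen]
{s0, s1, s2, s3, s4} --a--> {s0, s1, s2, s3, s4, s5, s6}  [seen]
{s0, s1, s2, s3, s4} --b--> {s0, s1, s2, s3, s4, s6}  [seen]
{s0, s1, s2, s3, s4} --c--> {s0, s1, s2, s3, s4, s5, s6}  [seen]
{s0, s1, s2, s3, s4, s6} --a--> {s0, s1, s2, s3, s4, s5, s6}  [seen]
{s0, s1, s2, s3, s4, s6} --b--> {s0, s1, s2, s3, s4, s5, s6}  [seen]
{s0, s1, s2, s3, s4, s6} --c--> {s0, s1, s2, s3, s4, s5, s6}  [seen]
Reachable DFA states: {s0}, {s0, s1, s2, s3, s4, s5, s6}, {s0, s2, s4}, {s0, s1, s2, s3, s4}, {s0, s1, s2, s3, s4, s6}.
{s0, s2, s4} is among them.

yes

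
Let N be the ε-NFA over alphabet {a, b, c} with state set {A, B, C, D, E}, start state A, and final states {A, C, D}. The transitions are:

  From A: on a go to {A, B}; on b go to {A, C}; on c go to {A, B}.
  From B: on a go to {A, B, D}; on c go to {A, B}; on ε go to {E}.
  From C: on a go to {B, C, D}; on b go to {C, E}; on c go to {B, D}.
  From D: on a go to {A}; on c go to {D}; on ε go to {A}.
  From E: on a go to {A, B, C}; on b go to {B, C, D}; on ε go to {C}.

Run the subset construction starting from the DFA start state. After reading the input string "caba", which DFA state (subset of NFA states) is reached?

{A, B, C, D, E}

Start: {A}.
δ(A,c) = {A, B}.
Union: {A, B}.
ε-closure gives {A, B, C, E}.
After c: {A, B, C, E}.
δ(A,a) = {A, B}; δ(B,a) = {A, B, D}; δ(C,a) = {B, C, D}; δ(E,a) = {A, B, C}.
Union: {A, B, C, D}.
ε-closure gives {A, B, C, D, E}.
After a: {A, B, C, D, E}.
δ(A,b) = {A, C}; δ(B,b) = ∅; δ(C,b) = {C, E}; δ(D,b) = ∅; δ(E,b) = {B, C, D}.
Union: {A, B, C, D, E}.
After b: {A, B, C, D, E}.
δ(A,a) = {A, B}; δ(B,a) = {A, B, D}; δ(C,a) = {B, C, D}; δ(D,a) = {A}; δ(E,a) = {A, B, C}.
Union: {A, B, C, D}.
ε-closure gives {A, B, C, D, E}.
After a: {A, B, C, D, E}.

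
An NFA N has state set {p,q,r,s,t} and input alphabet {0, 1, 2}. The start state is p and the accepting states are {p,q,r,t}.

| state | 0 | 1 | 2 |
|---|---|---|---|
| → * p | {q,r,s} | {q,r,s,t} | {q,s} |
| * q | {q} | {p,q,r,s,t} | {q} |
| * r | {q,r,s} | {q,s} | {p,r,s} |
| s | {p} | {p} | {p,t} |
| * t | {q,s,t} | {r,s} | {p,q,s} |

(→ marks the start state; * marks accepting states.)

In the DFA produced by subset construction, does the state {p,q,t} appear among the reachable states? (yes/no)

yes

Start state of the DFA: {p}.
{p} --0--> {q,r,s}  [new]
{p} --1--> {q,r,s,t}  [new]
{p} --2--> {q,s}  [new]
{q,r,s} --0--> {p,q,r,s}  [new]
{q,r,s} --1--> {p,q,r,s,t}  [new]
{q,r,s} --2--> {p,q,r,s,t}  [seen]
{q,r,s,t} --0--> {p,q,r,s,t}  [seen]
{q,r,s,t} --1--> {p,q,r,s,t}  [seen]
{q,r,s,t} --2--> {p,q,r,s,t}  [seen]
{q,s} --0--> {p,q}  [new]
{q,s} --1--> {p,q,r,s,t}  [seen]
{q,s} --2--> {p,q,t}  [new]
{p,q,r,s} --0--> {p,q,r,s}  [seen]
{p,q,r,s} --1--> {p,q,r,s,t}  [seen]
{p,q,r,s} --2--> {p,q,r,s,t}  [seen]
{p,q,r,s,t} --0--> {p,q,r,s,t}  [seen]
{p,q,r,s,t} --1--> {p,q,r,s,t}  [seen]
{p,q,r,s,t} --2--> {p,q,r,s,t}  [seen]
{p,q} --0--> {q,r,s}  [seen]
{p,q} --1--> {p,q,r,s,t}  [seen]
{p,q} --2--> {q,s}  [seen]
{p,q,t} --0--> {q,r,s,t}  [seen]
{p,q,t} --1--> {p,q,r,s,t}  [seen]
{p,q,t} --2--> {p,q,s}  [new]
{p,q,s} --0--> {p,q,r,s}  [seen]
{p,q,s} --1--> {p,q,r,s,t}  [seen]
{p,q,s} --2--> {p,q,s,t}  [new]
{p,q,s,t} --0--> {p,q,r,s,t}  [seen]
{p,q,s,t} --1--> {p,q,r,s,t}  [seen]
{p,q,s,t} --2--> {p,q,s,t}  [seen]
Reachable DFA states: {p}, {q,r,s}, {q,r,s,t}, {q,s}, {p,q,r,s}, {p,q,r,s,t}, {p,q}, {p,q,t}, {p,q,s}, {p,q,s,t}.
{p,q,t} is among them.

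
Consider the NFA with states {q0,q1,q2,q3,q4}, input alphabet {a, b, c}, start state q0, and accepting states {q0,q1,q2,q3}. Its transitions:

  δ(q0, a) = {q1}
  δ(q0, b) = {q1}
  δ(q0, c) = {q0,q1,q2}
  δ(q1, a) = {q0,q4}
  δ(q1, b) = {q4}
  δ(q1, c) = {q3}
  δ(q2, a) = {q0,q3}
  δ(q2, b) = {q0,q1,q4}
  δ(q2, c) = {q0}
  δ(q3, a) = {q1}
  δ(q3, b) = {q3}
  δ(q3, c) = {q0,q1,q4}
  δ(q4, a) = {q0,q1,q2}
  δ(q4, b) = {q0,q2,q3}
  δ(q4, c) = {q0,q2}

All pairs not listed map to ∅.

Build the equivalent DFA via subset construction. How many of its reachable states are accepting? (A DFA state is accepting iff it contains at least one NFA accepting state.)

Start state of the DFA: {q0}.
{q0} --a--> {q1}  [new]
{q0} --b--> {q1}  [seen]
{q0} --c--> {q0,q1,q2}  [new]
{q1} --a--> {q0,q4}  [new]
{q1} --b--> {q4}  [new]
{q1} --c--> {q3}  [new]
{q0,q1,q2} --a--> {q0,q1,q3,q4}  [new]
{q0,q1,q2} --b--> {q0,q1,q4}  [new]
{q0,q1,q2} --c--> {q0,q1,q2,q3}  [new]
{q0,q4} --a--> {q0,q1,q2}  [seen]
{q0,q4} --b--> {q0,q1,q2,q3}  [seen]
{q0,q4} --c--> {q0,q1,q2}  [seen]
{q4} --a--> {q0,q1,q2}  [seen]
{q4} --b--> {q0,q2,q3}  [new]
{q4} --c--> {q0,q2}  [new]
{q3} --a--> {q1}  [seen]
{q3} --b--> {q3}  [seen]
{q3} --c--> {q0,q1,q4}  [seen]
{q0,q1,q3,q4} --a--> {q0,q1,q2,q4}  [new]
{q0,q1,q3,q4} --b--> {q0,q1,q2,q3,q4}  [new]
{q0,q1,q3,q4} --c--> {q0,q1,q2,q3,q4}  [seen]
{q0,q1,q4} --a--> {q0,q1,q2,q4}  [seen]
{q0,q1,q4} --b--> {q0,q1,q2,q3,q4}  [seen]
{q0,q1,q4} --c--> {q0,q1,q2,q3}  [seen]
{q0,q1,q2,q3} --a--> {q0,q1,q3,q4}  [seen]
{q0,q1,q2,q3} --b--> {q0,q1,q3,q4}  [seen]
{q0,q1,q2,q3} --c--> {q0,q1,q2,q3,q4}  [seen]
{q0,q2,q3} --a--> {q0,q1,q3}  [new]
{q0,q2,q3} --b--> {q0,q1,q3,q4}  [seen]
{q0,q2,q3} --c--> {q0,q1,q2,q4}  [seen]
{q0,q2} --a--> {q0,q1,q3}  [seen]
{q0,q2} --b--> {q0,q1,q4}  [seen]
{q0,q2} --c--> {q0,q1,q2}  [seen]
{q0,q1,q2,q4} --a--> {q0,q1,q2,q3,q4}  [seen]
{q0,q1,q2,q4} --b--> {q0,q1,q2,q3,q4}  [seen]
{q0,q1,q2,q4} --c--> {q0,q1,q2,q3}  [seen]
{q0,q1,q2,q3,q4} --a--> {q0,q1,q2,q3,q4}  [seen]
{q0,q1,q2,q3,q4} --b--> {q0,q1,q2,q3,q4}  [seen]
{q0,q1,q2,q3,q4} --c--> {q0,q1,q2,q3,q4}  [seen]
{q0,q1,q3} --a--> {q0,q1,q4}  [seen]
{q0,q1,q3} --b--> {q1,q3,q4}  [new]
{q0,q1,q3} --c--> {q0,q1,q2,q3,q4}  [seen]
{q1,q3,q4} --a--> {q0,q1,q2,q4}  [seen]
{q1,q3,q4} --b--> {q0,q2,q3,q4}  [new]
{q1,q3,q4} --c--> {q0,q1,q2,q3,q4}  [seen]
{q0,q2,q3,q4} --a--> {q0,q1,q2,q3}  [seen]
{q0,q2,q3,q4} --b--> {q0,q1,q2,q3,q4}  [seen]
{q0,q2,q3,q4} --c--> {q0,q1,q2,q4}  [seen]
Reachable DFA states: {q0}, {q1}, {q0,q1,q2}, {q0,q4}, {q4}, {q3}, {q0,q1,q3,q4}, {q0,q1,q4}, {q0,q1,q2,q3}, {q0,q2,q3}, {q0,q2}, {q0,q1,q2,q4}, {q0,q1,q2,q3,q4}, {q0,q1,q3}, {q1,q3,q4}, {q0,q2,q3,q4}.
Accepting DFA states (contain an NFA accepting state): {q0}, {q1}, {q0,q1,q2}, {q0,q4}, {q3}, {q0,q1,q3,q4}, {q0,q1,q4}, {q0,q1,q2,q3}, {q0,q2,q3}, {q0,q2}, {q0,q1,q2,q4}, {q0,q1,q2,q3,q4}, {q0,q1,q3}, {q1,q3,q4}, {q0,q2,q3,q4}.

15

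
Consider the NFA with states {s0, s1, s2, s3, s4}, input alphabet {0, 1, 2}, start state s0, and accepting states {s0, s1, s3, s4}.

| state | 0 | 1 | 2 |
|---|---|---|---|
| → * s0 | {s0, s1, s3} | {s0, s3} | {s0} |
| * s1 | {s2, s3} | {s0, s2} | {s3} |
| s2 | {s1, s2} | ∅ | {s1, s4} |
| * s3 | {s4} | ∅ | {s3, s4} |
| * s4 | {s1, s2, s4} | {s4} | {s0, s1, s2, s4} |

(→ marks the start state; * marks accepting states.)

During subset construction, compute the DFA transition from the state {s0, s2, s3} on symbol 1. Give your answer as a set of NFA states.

δ(s0,1) = {s0, s3}; δ(s2,1) = ∅; δ(s3,1) = ∅.
Union: {s0, s3}.

{s0, s3}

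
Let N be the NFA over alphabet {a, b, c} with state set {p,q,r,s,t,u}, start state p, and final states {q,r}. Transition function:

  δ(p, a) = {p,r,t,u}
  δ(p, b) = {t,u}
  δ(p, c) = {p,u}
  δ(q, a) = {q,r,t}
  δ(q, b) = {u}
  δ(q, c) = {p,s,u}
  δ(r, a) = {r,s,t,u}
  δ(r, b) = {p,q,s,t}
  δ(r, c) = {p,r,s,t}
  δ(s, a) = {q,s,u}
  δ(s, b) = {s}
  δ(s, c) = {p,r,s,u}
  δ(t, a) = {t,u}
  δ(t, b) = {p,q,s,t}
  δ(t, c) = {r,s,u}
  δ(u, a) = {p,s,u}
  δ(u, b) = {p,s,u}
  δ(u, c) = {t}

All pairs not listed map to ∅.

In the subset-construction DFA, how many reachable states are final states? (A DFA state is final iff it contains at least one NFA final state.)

5

Start state of the DFA: {p}.
{p} --a--> {p,r,t,u}  [new]
{p} --b--> {t,u}  [new]
{p} --c--> {p,u}  [new]
{p,r,t,u} --a--> {p,r,s,t,u}  [new]
{p,r,t,u} --b--> {p,q,s,t,u}  [new]
{p,r,t,u} --c--> {p,r,s,t,u}  [seen]
{t,u} --a--> {p,s,t,u}  [new]
{t,u} --b--> {p,q,s,t,u}  [seen]
{t,u} --c--> {r,s,t,u}  [new]
{p,u} --a--> {p,r,s,t,u}  [seen]
{p,u} --b--> {p,s,t,u}  [seen]
{p,u} --c--> {p,t,u}  [new]
{p,r,s,t,u} --a--> {p,q,r,s,t,u}  [new]
{p,r,s,t,u} --b--> {p,q,s,t,u}  [seen]
{p,r,s,t,u} --c--> {p,r,s,t,u}  [seen]
{p,q,s,t,u} --a--> {p,q,r,s,t,u}  [seen]
{p,q,s,t,u} --b--> {p,q,s,t,u}  [seen]
{p,q,s,t,u} --c--> {p,r,s,t,u}  [seen]
{p,s,t,u} --a--> {p,q,r,s,t,u}  [seen]
{p,s,t,u} --b--> {p,q,s,t,u}  [seen]
{p,s,t,u} --c--> {p,r,s,t,u}  [seen]
{r,s,t,u} --a--> {p,q,r,s,t,u}  [seen]
{r,s,t,u} --b--> {p,q,s,t,u}  [seen]
{r,s,t,u} --c--> {p,r,s,t,u}  [seen]
{p,t,u} --a--> {p,r,s,t,u}  [seen]
{p,t,u} --b--> {p,q,s,t,u}  [seen]
{p,t,u} --c--> {p,r,s,t,u}  [seen]
{p,q,r,s,t,u} --a--> {p,q,r,s,t,u}  [seen]
{p,q,r,s,t,u} --b--> {p,q,s,t,u}  [seen]
{p,q,r,s,t,u} --c--> {p,r,s,t,u}  [seen]
Reachable DFA states: {p}, {p,r,t,u}, {t,u}, {p,u}, {p,r,s,t,u}, {p,q,s,t,u}, {p,s,t,u}, {r,s,t,u}, {p,t,u}, {p,q,r,s,t,u}.
Accepting DFA states (contain an NFA accepting state): {p,r,t,u}, {p,r,s,t,u}, {p,q,s,t,u}, {r,s,t,u}, {p,q,r,s,t,u}.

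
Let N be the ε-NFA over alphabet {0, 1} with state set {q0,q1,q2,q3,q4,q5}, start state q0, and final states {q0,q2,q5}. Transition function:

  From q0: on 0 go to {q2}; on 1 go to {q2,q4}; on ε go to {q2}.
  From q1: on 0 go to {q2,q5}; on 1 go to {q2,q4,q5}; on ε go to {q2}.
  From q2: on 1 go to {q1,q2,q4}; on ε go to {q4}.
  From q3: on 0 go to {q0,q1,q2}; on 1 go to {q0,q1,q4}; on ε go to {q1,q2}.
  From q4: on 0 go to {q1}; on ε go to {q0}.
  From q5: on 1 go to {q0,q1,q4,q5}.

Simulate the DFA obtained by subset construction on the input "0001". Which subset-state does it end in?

Start: {q0,q2,q4}.
δ(q0,0) = {q2}; δ(q2,0) = ∅; δ(q4,0) = {q1}.
Union: {q1,q2}.
ε-closure gives {q0,q1,q2,q4}.
After 0: {q0,q1,q2,q4}.
δ(q0,0) = {q2}; δ(q1,0) = {q2,q5}; δ(q2,0) = ∅; δ(q4,0) = {q1}.
Union: {q1,q2,q5}.
ε-closure gives {q0,q1,q2,q4,q5}.
After 0: {q0,q1,q2,q4,q5}.
δ(q0,0) = {q2}; δ(q1,0) = {q2,q5}; δ(q2,0) = ∅; δ(q4,0) = {q1}; δ(q5,0) = ∅.
Union: {q1,q2,q5}.
ε-closure gives {q0,q1,q2,q4,q5}.
After 0: {q0,q1,q2,q4,q5}.
δ(q0,1) = {q2,q4}; δ(q1,1) = {q2,q4,q5}; δ(q2,1) = {q1,q2,q4}; δ(q4,1) = ∅; δ(q5,1) = {q0,q1,q4,q5}.
Union: {q0,q1,q2,q4,q5}.
After 1: {q0,q1,q2,q4,q5}.

{q0,q1,q2,q4,q5}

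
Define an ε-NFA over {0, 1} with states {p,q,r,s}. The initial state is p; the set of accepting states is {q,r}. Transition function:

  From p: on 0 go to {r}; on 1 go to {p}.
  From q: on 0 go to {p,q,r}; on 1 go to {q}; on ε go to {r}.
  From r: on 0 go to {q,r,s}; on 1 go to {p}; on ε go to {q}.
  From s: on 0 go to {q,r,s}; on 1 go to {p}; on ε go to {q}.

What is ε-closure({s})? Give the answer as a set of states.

Begin with {s}.
s →ε {q}; add q.
q →ε {r}; add r.
ε-closure = {q,r,s}.

{q,r,s}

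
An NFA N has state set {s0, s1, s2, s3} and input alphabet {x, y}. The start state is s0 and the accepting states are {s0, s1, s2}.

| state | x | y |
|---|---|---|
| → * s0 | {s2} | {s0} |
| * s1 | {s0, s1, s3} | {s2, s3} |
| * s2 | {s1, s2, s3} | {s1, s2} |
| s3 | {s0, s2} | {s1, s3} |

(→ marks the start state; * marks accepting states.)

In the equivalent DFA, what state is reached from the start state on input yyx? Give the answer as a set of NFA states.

Start: {s0}.
δ(s0,y) = {s0}.
Union: {s0}.
After y: {s0}.
δ(s0,y) = {s0}.
Union: {s0}.
After y: {s0}.
δ(s0,x) = {s2}.
Union: {s2}.
After x: {s2}.

{s2}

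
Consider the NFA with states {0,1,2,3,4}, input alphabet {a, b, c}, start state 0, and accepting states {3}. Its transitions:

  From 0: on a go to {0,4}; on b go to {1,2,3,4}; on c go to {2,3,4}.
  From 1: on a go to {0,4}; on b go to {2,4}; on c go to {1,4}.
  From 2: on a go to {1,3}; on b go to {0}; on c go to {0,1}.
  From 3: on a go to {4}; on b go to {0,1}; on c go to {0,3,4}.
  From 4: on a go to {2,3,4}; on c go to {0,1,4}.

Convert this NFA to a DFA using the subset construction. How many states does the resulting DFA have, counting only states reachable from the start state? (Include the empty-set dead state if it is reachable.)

9

Start state of the DFA: {0}.
{0} --a--> {0,4}  [new]
{0} --b--> {1,2,3,4}  [new]
{0} --c--> {2,3,4}  [new]
{0,4} --a--> {0,2,3,4}  [new]
{0,4} --b--> {1,2,3,4}  [seen]
{0,4} --c--> {0,1,2,3,4}  [new]
{1,2,3,4} --a--> {0,1,2,3,4}  [seen]
{1,2,3,4} --b--> {0,1,2,4}  [new]
{1,2,3,4} --c--> {0,1,3,4}  [new]
{2,3,4} --a--> {1,2,3,4}  [seen]
{2,3,4} --b--> {0,1}  [new]
{2,3,4} --c--> {0,1,3,4}  [seen]
{0,2,3,4} --a--> {0,1,2,3,4}  [seen]
{0,2,3,4} --b--> {0,1,2,3,4}  [seen]
{0,2,3,4} --c--> {0,1,2,3,4}  [seen]
{0,1,2,3,4} --a--> {0,1,2,3,4}  [seen]
{0,1,2,3,4} --b--> {0,1,2,3,4}  [seen]
{0,1,2,3,4} --c--> {0,1,2,3,4}  [seen]
{0,1,2,4} --a--> {0,1,2,3,4}  [seen]
{0,1,2,4} --b--> {0,1,2,3,4}  [seen]
{0,1,2,4} --c--> {0,1,2,3,4}  [seen]
{0,1,3,4} --a--> {0,2,3,4}  [seen]
{0,1,3,4} --b--> {0,1,2,3,4}  [seen]
{0,1,3,4} --c--> {0,1,2,3,4}  [seen]
{0,1} --a--> {0,4}  [seen]
{0,1} --b--> {1,2,3,4}  [seen]
{0,1} --c--> {1,2,3,4}  [seen]
Reachable DFA states: {0}, {0,4}, {1,2,3,4}, {2,3,4}, {0,2,3,4}, {0,1,2,3,4}, {0,1,2,4}, {0,1,3,4}, {0,1}.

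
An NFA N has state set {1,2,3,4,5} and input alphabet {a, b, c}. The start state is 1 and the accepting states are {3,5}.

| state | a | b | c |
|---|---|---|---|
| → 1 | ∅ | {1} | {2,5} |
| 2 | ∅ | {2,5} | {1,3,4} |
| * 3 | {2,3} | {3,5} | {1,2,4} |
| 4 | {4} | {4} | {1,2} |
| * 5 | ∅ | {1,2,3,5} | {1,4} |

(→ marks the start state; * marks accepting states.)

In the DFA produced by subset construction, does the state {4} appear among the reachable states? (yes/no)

Start state of the DFA: {1}.
{1} --a--> ∅  [new]
{1} --b--> {1}  [seen]
{1} --c--> {2,5}  [new]
∅ --a--> ∅  [seen]
∅ --b--> ∅  [seen]
∅ --c--> ∅  [seen]
{2,5} --a--> ∅  [seen]
{2,5} --b--> {1,2,3,5}  [new]
{2,5} --c--> {1,3,4}  [new]
{1,2,3,5} --a--> {2,3}  [new]
{1,2,3,5} --b--> {1,2,3,5}  [seen]
{1,2,3,5} --c--> {1,2,3,4,5}  [new]
{1,3,4} --a--> {2,3,4}  [new]
{1,3,4} --b--> {1,3,4,5}  [new]
{1,3,4} --c--> {1,2,4,5}  [new]
{2,3} --a--> {2,3}  [seen]
{2,3} --b--> {2,3,5}  [new]
{2,3} --c--> {1,2,3,4}  [new]
{1,2,3,4,5} --a--> {2,3,4}  [seen]
{1,2,3,4,5} --b--> {1,2,3,4,5}  [seen]
{1,2,3,4,5} --c--> {1,2,3,4,5}  [seen]
{2,3,4} --a--> {2,3,4}  [seen]
{2,3,4} --b--> {2,3,4,5}  [new]
{2,3,4} --c--> {1,2,3,4}  [seen]
{1,3,4,5} --a--> {2,3,4}  [seen]
{1,3,4,5} --b--> {1,2,3,4,5}  [seen]
{1,3,4,5} --c--> {1,2,4,5}  [seen]
{1,2,4,5} --a--> {4}  [new]
{1,2,4,5} --b--> {1,2,3,4,5}  [seen]
{1,2,4,5} --c--> {1,2,3,4,5}  [seen]
{2,3,5} --a--> {2,3}  [seen]
{2,3,5} --b--> {1,2,3,5}  [seen]
{2,3,5} --c--> {1,2,3,4}  [seen]
{1,2,3,4} --a--> {2,3,4}  [seen]
{1,2,3,4} --b--> {1,2,3,4,5}  [seen]
{1,2,3,4} --c--> {1,2,3,4,5}  [seen]
{2,3,4,5} --a--> {2,3,4}  [seen]
{2,3,4,5} --b--> {1,2,3,4,5}  [seen]
{2,3,4,5} --c--> {1,2,3,4}  [seen]
{4} --a--> {4}  [seen]
{4} --b--> {4}  [seen]
{4} --c--> {1,2}  [new]
{1,2} --a--> ∅  [seen]
{1,2} --b--> {1,2,5}  [new]
{1,2} --c--> {1,2,3,4,5}  [seen]
{1,2,5} --a--> ∅  [seen]
{1,2,5} --b--> {1,2,3,5}  [seen]
{1,2,5} --c--> {1,2,3,4,5}  [seen]
Reachable DFA states: {1}, ∅, {2,5}, {1,2,3,5}, {1,3,4}, {2,3}, {1,2,3,4,5}, {2,3,4}, {1,3,4,5}, {1,2,4,5}, {2,3,5}, {1,2,3,4}, {2,3,4,5}, {4}, {1,2}, {1,2,5}.
{4} is among them.

yes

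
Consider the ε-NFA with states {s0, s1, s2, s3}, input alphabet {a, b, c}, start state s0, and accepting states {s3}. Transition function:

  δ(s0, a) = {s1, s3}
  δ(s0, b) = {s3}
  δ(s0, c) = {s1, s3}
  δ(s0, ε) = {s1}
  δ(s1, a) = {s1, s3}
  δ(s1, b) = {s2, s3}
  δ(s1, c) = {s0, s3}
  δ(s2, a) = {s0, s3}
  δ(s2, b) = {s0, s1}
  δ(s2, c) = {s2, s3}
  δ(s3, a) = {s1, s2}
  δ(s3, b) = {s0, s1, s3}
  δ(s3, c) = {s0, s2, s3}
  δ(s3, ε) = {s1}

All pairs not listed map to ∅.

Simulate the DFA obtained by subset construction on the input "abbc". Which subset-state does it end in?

{s0, s1, s2, s3}

Start: {s0, s1}.
δ(s0,a) = {s1, s3}; δ(s1,a) = {s1, s3}.
Union: {s1, s3}.
After a: {s1, s3}.
δ(s1,b) = {s2, s3}; δ(s3,b) = {s0, s1, s3}.
Union: {s0, s1, s2, s3}.
After b: {s0, s1, s2, s3}.
δ(s0,b) = {s3}; δ(s1,b) = {s2, s3}; δ(s2,b) = {s0, s1}; δ(s3,b) = {s0, s1, s3}.
Union: {s0, s1, s2, s3}.
After b: {s0, s1, s2, s3}.
δ(s0,c) = {s1, s3}; δ(s1,c) = {s0, s3}; δ(s2,c) = {s2, s3}; δ(s3,c) = {s0, s2, s3}.
Union: {s0, s1, s2, s3}.
After c: {s0, s1, s2, s3}.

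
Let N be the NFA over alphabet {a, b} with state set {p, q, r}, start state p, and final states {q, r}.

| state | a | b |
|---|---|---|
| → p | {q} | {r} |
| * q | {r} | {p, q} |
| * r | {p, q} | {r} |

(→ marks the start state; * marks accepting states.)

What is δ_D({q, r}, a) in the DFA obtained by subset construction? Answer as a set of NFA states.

{p, q, r}

δ(q,a) = {r}; δ(r,a) = {p, q}.
Union: {p, q, r}.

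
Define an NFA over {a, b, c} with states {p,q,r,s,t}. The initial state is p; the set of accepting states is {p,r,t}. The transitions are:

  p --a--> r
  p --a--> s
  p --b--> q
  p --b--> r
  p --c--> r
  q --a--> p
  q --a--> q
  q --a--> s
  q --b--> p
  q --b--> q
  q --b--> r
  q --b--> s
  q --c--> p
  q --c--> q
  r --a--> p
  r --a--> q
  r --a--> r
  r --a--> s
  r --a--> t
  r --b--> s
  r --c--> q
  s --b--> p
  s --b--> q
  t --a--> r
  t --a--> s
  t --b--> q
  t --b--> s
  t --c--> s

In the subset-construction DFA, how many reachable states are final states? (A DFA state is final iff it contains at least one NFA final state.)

Start state of the DFA: {p}.
{p} --a--> {r,s}  [new]
{p} --b--> {q,r}  [new]
{p} --c--> {r}  [new]
{r,s} --a--> {p,q,r,s,t}  [new]
{r,s} --b--> {p,q,s}  [new]
{r,s} --c--> {q}  [new]
{q,r} --a--> {p,q,r,s,t}  [seen]
{q,r} --b--> {p,q,r,s}  [new]
{q,r} --c--> {p,q}  [new]
{r} --a--> {p,q,r,s,t}  [seen]
{r} --b--> {s}  [new]
{r} --c--> {q}  [seen]
{p,q,r,s,t} --a--> {p,q,r,s,t}  [seen]
{p,q,r,s,t} --b--> {p,q,r,s}  [seen]
{p,q,r,s,t} --c--> {p,q,r,s}  [seen]
{p,q,s} --a--> {p,q,r,s}  [seen]
{p,q,s} --b--> {p,q,r,s}  [seen]
{p,q,s} --c--> {p,q,r}  [new]
{q} --a--> {p,q,s}  [seen]
{q} --b--> {p,q,r,s}  [seen]
{q} --c--> {p,q}  [seen]
{p,q,r,s} --a--> {p,q,r,s,t}  [seen]
{p,q,r,s} --b--> {p,q,r,s}  [seen]
{p,q,r,s} --c--> {p,q,r}  [seen]
{p,q} --a--> {p,q,r,s}  [seen]
{p,q} --b--> {p,q,r,s}  [seen]
{p,q} --c--> {p,q,r}  [seen]
{s} --a--> ∅  [new]
{s} --b--> {p,q}  [seen]
{s} --c--> ∅  [seen]
{p,q,r} --a--> {p,q,r,s,t}  [seen]
{p,q,r} --b--> {p,q,r,s}  [seen]
{p,q,r} --c--> {p,q,r}  [seen]
∅ --a--> ∅  [seen]
∅ --b--> ∅  [seen]
∅ --c--> ∅  [seen]
Reachable DFA states: {p}, {r,s}, {q,r}, {r}, {p,q,r,s,t}, {p,q,s}, {q}, {p,q,r,s}, {p,q}, {s}, {p,q,r}, ∅.
Accepting DFA states (contain an NFA accepting state): {p}, {r,s}, {q,r}, {r}, {p,q,r,s,t}, {p,q,s}, {p,q,r,s}, {p,q}, {p,q,r}.

9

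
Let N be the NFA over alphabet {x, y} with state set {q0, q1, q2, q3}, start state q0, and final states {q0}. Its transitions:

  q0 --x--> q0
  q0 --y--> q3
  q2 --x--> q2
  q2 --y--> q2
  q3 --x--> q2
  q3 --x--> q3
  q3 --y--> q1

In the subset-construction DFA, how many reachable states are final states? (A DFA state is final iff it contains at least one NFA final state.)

1

Start state of the DFA: {q0}.
{q0} --x--> {q0}  [seen]
{q0} --y--> {q3}  [new]
{q3} --x--> {q2, q3}  [new]
{q3} --y--> {q1}  [new]
{q2, q3} --x--> {q2, q3}  [seen]
{q2, q3} --y--> {q1, q2}  [new]
{q1} --x--> ∅  [new]
{q1} --y--> ∅  [seen]
{q1, q2} --x--> {q2}  [new]
{q1, q2} --y--> {q2}  [seen]
∅ --x--> ∅  [seen]
∅ --y--> ∅  [seen]
{q2} --x--> {q2}  [seen]
{q2} --y--> {q2}  [seen]
Reachable DFA states: {q0}, {q3}, {q2, q3}, {q1}, {q1, q2}, ∅, {q2}.
Accepting DFA states (contain an NFA accepting state): {q0}.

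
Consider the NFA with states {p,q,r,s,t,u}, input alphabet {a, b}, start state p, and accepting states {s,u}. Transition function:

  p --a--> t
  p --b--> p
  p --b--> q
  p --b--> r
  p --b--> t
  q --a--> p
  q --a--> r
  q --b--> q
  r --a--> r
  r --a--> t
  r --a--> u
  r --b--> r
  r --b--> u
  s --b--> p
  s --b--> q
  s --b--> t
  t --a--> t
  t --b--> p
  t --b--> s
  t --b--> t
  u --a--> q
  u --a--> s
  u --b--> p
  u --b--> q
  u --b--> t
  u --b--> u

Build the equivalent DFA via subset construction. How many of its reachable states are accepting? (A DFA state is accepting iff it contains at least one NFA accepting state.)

5

Start state of the DFA: {p}.
{p} --a--> {t}  [new]
{p} --b--> {p,q,r,t}  [new]
{t} --a--> {t}  [seen]
{t} --b--> {p,s,t}  [new]
{p,q,r,t} --a--> {p,r,t,u}  [new]
{p,q,r,t} --b--> {p,q,r,s,t,u}  [new]
{p,s,t} --a--> {t}  [seen]
{p,s,t} --b--> {p,q,r,s,t}  [new]
{p,r,t,u} --a--> {q,r,s,t,u}  [new]
{p,r,t,u} --b--> {p,q,r,s,t,u}  [seen]
{p,q,r,s,t,u} --a--> {p,q,r,s,t,u}  [seen]
{p,q,r,s,t,u} --b--> {p,q,r,s,t,u}  [seen]
{p,q,r,s,t} --a--> {p,r,t,u}  [seen]
{p,q,r,s,t} --b--> {p,q,r,s,t,u}  [seen]
{q,r,s,t,u} --a--> {p,q,r,s,t,u}  [seen]
{q,r,s,t,u} --b--> {p,q,r,s,t,u}  [seen]
Reachable DFA states: {p}, {t}, {p,q,r,t}, {p,s,t}, {p,r,t,u}, {p,q,r,s,t,u}, {p,q,r,s,t}, {q,r,s,t,u}.
Accepting DFA states (contain an NFA accepting state): {p,s,t}, {p,r,t,u}, {p,q,r,s,t,u}, {p,q,r,s,t}, {q,r,s,t,u}.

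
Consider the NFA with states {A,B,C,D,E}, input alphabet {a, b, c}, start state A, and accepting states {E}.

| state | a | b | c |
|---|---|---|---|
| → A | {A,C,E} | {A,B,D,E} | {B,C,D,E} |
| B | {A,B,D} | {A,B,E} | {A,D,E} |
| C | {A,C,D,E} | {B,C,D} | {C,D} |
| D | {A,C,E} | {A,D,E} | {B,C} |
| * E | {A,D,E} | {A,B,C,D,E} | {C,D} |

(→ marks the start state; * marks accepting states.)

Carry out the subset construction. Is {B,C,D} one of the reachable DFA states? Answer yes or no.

Start state of the DFA: {A}.
{A} --a--> {A,C,E}  [new]
{A} --b--> {A,B,D,E}  [new]
{A} --c--> {B,C,D,E}  [new]
{A,C,E} --a--> {A,C,D,E}  [new]
{A,C,E} --b--> {A,B,C,D,E}  [new]
{A,C,E} --c--> {B,C,D,E}  [seen]
{A,B,D,E} --a--> {A,B,C,D,E}  [seen]
{A,B,D,E} --b--> {A,B,C,D,E}  [seen]
{A,B,D,E} --c--> {A,B,C,D,E}  [seen]
{B,C,D,E} --a--> {A,B,C,D,E}  [seen]
{B,C,D,E} --b--> {A,B,C,D,E}  [seen]
{B,C,D,E} --c--> {A,B,C,D,E}  [seen]
{A,C,D,E} --a--> {A,C,D,E}  [seen]
{A,C,D,E} --b--> {A,B,C,D,E}  [seen]
{A,C,D,E} --c--> {B,C,D,E}  [seen]
{A,B,C,D,E} --a--> {A,B,C,D,E}  [seen]
{A,B,C,D,E} --b--> {A,B,C,D,E}  [seen]
{A,B,C,D,E} --c--> {A,B,C,D,E}  [seen]
Reachable DFA states: {A}, {A,C,E}, {A,B,D,E}, {B,C,D,E}, {A,C,D,E}, {A,B,C,D,E}.
{B,C,D} is not among them.

no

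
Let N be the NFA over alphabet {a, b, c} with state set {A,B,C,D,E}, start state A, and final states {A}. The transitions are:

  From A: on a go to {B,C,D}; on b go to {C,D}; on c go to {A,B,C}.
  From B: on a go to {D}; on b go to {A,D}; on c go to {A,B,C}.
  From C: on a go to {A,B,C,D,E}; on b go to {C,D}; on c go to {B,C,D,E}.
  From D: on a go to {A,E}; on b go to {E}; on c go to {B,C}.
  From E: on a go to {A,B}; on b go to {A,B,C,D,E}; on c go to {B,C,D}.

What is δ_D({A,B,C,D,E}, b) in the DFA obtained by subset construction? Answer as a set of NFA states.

δ(A,b) = {C,D}; δ(B,b) = {A,D}; δ(C,b) = {C,D}; δ(D,b) = {E}; δ(E,b) = {A,B,C,D,E}.
Union: {A,B,C,D,E}.

{A,B,C,D,E}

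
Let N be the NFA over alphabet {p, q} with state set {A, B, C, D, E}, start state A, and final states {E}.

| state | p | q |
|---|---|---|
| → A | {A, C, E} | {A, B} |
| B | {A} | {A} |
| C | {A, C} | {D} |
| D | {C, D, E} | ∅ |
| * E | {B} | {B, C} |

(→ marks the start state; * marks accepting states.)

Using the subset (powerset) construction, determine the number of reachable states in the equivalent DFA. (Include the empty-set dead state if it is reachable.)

8

Start state of the DFA: {A}.
{A} --p--> {A, C, E}  [new]
{A} --q--> {A, B}  [new]
{A, C, E} --p--> {A, B, C, E}  [new]
{A, C, E} --q--> {A, B, C, D}  [new]
{A, B} --p--> {A, C, E}  [seen]
{A, B} --q--> {A, B}  [seen]
{A, B, C, E} --p--> {A, B, C, E}  [seen]
{A, B, C, E} --q--> {A, B, C, D}  [seen]
{A, B, C, D} --p--> {A, C, D, E}  [new]
{A, B, C, D} --q--> {A, B, D}  [new]
{A, C, D, E} --p--> {A, B, C, D, E}  [new]
{A, C, D, E} --q--> {A, B, C, D}  [seen]
{A, B, D} --p--> {A, C, D, E}  [seen]
{A, B, D} --q--> {A, B}  [seen]
{A, B, C, D, E} --p--> {A, B, C, D, E}  [seen]
{A, B, C, D, E} --q--> {A, B, C, D}  [seen]
Reachable DFA states: {A}, {A, C, E}, {A, B}, {A, B, C, E}, {A, B, C, D}, {A, C, D, E}, {A, B, D}, {A, B, C, D, E}.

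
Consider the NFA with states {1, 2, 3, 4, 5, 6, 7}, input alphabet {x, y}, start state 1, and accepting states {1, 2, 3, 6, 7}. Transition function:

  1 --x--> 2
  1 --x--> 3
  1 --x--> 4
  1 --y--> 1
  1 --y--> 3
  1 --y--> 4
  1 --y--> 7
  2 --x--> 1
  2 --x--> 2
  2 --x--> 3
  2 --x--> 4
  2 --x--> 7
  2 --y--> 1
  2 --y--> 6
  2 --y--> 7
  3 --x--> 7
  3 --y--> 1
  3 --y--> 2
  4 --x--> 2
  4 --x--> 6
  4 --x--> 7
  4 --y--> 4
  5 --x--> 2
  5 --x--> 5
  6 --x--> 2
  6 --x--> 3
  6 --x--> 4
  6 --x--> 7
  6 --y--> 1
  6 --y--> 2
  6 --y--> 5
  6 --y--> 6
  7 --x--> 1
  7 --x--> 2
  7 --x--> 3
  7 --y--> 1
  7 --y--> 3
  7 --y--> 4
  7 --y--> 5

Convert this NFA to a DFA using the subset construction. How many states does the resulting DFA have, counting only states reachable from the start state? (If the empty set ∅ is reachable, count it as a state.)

7

Start state of the DFA: {1}.
{1} --x--> {2, 3, 4}  [new]
{1} --y--> {1, 3, 4, 7}  [new]
{2, 3, 4} --x--> {1, 2, 3, 4, 6, 7}  [new]
{2, 3, 4} --y--> {1, 2, 4, 6, 7}  [new]
{1, 3, 4, 7} --x--> {1, 2, 3, 4, 6, 7}  [seen]
{1, 3, 4, 7} --y--> {1, 2, 3, 4, 5, 7}  [new]
{1, 2, 3, 4, 6, 7} --x--> {1, 2, 3, 4, 6, 7}  [seen]
{1, 2, 3, 4, 6, 7} --y--> {1, 2, 3, 4, 5, 6, 7}  [new]
{1, 2, 4, 6, 7} --x--> {1, 2, 3, 4, 6, 7}  [seen]
{1, 2, 4, 6, 7} --y--> {1, 2, 3, 4, 5, 6, 7}  [seen]
{1, 2, 3, 4, 5, 7} --x--> {1, 2, 3, 4, 5, 6, 7}  [seen]
{1, 2, 3, 4, 5, 7} --y--> {1, 2, 3, 4, 5, 6, 7}  [seen]
{1, 2, 3, 4, 5, 6, 7} --x--> {1, 2, 3, 4, 5, 6, 7}  [seen]
{1, 2, 3, 4, 5, 6, 7} --y--> {1, 2, 3, 4, 5, 6, 7}  [seen]
Reachable DFA states: {1}, {2, 3, 4}, {1, 3, 4, 7}, {1, 2, 3, 4, 6, 7}, {1, 2, 4, 6, 7}, {1, 2, 3, 4, 5, 7}, {1, 2, 3, 4, 5, 6, 7}.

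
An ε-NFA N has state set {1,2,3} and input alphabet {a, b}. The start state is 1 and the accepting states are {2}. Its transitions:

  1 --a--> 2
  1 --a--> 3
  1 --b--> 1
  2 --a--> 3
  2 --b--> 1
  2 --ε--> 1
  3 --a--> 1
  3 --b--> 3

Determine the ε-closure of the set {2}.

Begin with {2}.
2 →ε {1}; add 1.
ε-closure = {1,2}.

{1,2}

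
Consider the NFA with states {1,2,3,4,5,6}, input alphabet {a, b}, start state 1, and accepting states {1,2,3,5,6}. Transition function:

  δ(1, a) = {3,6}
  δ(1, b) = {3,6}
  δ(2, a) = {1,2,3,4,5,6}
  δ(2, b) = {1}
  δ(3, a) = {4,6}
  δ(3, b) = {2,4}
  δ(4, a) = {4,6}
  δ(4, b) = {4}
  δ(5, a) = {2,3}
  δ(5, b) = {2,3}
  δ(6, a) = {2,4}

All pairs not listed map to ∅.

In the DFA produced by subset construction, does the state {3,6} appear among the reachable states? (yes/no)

yes

Start state of the DFA: {1}.
{1} --a--> {3,6}  [new]
{1} --b--> {3,6}  [seen]
{3,6} --a--> {2,4,6}  [new]
{3,6} --b--> {2,4}  [new]
{2,4,6} --a--> {1,2,3,4,5,6}  [new]
{2,4,6} --b--> {1,4}  [new]
{2,4} --a--> {1,2,3,4,5,6}  [seen]
{2,4} --b--> {1,4}  [seen]
{1,2,3,4,5,6} --a--> {1,2,3,4,5,6}  [seen]
{1,2,3,4,5,6} --b--> {1,2,3,4,6}  [new]
{1,4} --a--> {3,4,6}  [new]
{1,4} --b--> {3,4,6}  [seen]
{1,2,3,4,6} --a--> {1,2,3,4,5,6}  [seen]
{1,2,3,4,6} --b--> {1,2,3,4,6}  [seen]
{3,4,6} --a--> {2,4,6}  [seen]
{3,4,6} --b--> {2,4}  [seen]
Reachable DFA states: {1}, {3,6}, {2,4,6}, {2,4}, {1,2,3,4,5,6}, {1,4}, {1,2,3,4,6}, {3,4,6}.
{3,6} is among them.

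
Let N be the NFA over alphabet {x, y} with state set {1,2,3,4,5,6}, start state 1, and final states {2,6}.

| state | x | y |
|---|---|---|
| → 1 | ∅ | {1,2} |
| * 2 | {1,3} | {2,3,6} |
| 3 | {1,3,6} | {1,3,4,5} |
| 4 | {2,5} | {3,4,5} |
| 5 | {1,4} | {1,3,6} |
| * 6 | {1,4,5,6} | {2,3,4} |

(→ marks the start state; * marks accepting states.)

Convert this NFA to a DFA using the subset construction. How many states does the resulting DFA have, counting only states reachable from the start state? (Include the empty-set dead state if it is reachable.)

Start state of the DFA: {1}.
{1} --x--> ∅  [new]
{1} --y--> {1,2}  [new]
∅ --x--> ∅  [seen]
∅ --y--> ∅  [seen]
{1,2} --x--> {1,3}  [new]
{1,2} --y--> {1,2,3,6}  [new]
{1,3} --x--> {1,3,6}  [new]
{1,3} --y--> {1,2,3,4,5}  [new]
{1,2,3,6} --x--> {1,3,4,5,6}  [new]
{1,2,3,6} --y--> {1,2,3,4,5,6}  [new]
{1,3,6} --x--> {1,3,4,5,6}  [seen]
{1,3,6} --y--> {1,2,3,4,5}  [seen]
{1,2,3,4,5} --x--> {1,2,3,4,5,6}  [seen]
{1,2,3,4,5} --y--> {1,2,3,4,5,6}  [seen]
{1,3,4,5,6} --x--> {1,2,3,4,5,6}  [seen]
{1,3,4,5,6} --y--> {1,2,3,4,5,6}  [seen]
{1,2,3,4,5,6} --x--> {1,2,3,4,5,6}  [seen]
{1,2,3,4,5,6} --y--> {1,2,3,4,5,6}  [seen]
Reachable DFA states: {1}, ∅, {1,2}, {1,3}, {1,2,3,6}, {1,3,6}, {1,2,3,4,5}, {1,3,4,5,6}, {1,2,3,4,5,6}.

9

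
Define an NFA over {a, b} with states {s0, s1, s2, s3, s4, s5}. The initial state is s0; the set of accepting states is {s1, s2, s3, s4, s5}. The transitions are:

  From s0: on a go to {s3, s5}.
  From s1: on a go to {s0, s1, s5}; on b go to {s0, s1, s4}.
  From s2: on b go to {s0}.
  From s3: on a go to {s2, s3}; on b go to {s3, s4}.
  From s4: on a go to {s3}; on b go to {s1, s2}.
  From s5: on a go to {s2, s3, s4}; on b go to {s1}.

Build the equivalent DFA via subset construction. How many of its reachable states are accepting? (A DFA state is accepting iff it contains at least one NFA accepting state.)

11

Start state of the DFA: {s0}.
{s0} --a--> {s3, s5}  [new]
{s0} --b--> ∅  [new]
{s3, s5} --a--> {s2, s3, s4}  [new]
{s3, s5} --b--> {s1, s3, s4}  [new]
∅ --a--> ∅  [seen]
∅ --b--> ∅  [seen]
{s2, s3, s4} --a--> {s2, s3}  [new]
{s2, s3, s4} --b--> {s0, s1, s2, s3, s4}  [new]
{s1, s3, s4} --a--> {s0, s1, s2, s3, s5}  [new]
{s1, s3, s4} --b--> {s0, s1, s2, s3, s4}  [seen]
{s2, s3} --a--> {s2, s3}  [seen]
{s2, s3} --b--> {s0, s3, s4}  [new]
{s0, s1, s2, s3, s4} --a--> {s0, s1, s2, s3, s5}  [seen]
{s0, s1, s2, s3, s4} --b--> {s0, s1, s2, s3, s4}  [seen]
{s0, s1, s2, s3, s5} --a--> {s0, s1, s2, s3, s4, s5}  [new]
{s0, s1, s2, s3, s5} --b--> {s0, s1, s3, s4}  [new]
{s0, s3, s4} --a--> {s2, s3, s5}  [new]
{s0, s3, s4} --b--> {s1, s2, s3, s4}  [new]
{s0, s1, s2, s3, s4, s5} --a--> {s0, s1, s2, s3, s4, s5}  [seen]
{s0, s1, s2, s3, s4, s5} --b--> {s0, s1, s2, s3, s4}  [seen]
{s0, s1, s3, s4} --a--> {s0, s1, s2, s3, s5}  [seen]
{s0, s1, s3, s4} --b--> {s0, s1, s2, s3, s4}  [seen]
{s2, s3, s5} --a--> {s2, s3, s4}  [seen]
{s2, s3, s5} --b--> {s0, s1, s3, s4}  [seen]
{s1, s2, s3, s4} --a--> {s0, s1, s2, s3, s5}  [seen]
{s1, s2, s3, s4} --b--> {s0, s1, s2, s3, s4}  [seen]
Reachable DFA states: {s0}, {s3, s5}, ∅, {s2, s3, s4}, {s1, s3, s4}, {s2, s3}, {s0, s1, s2, s3, s4}, {s0, s1, s2, s3, s5}, {s0, s3, s4}, {s0, s1, s2, s3, s4, s5}, {s0, s1, s3, s4}, {s2, s3, s5}, {s1, s2, s3, s4}.
Accepting DFA states (contain an NFA accepting state): {s3, s5}, {s2, s3, s4}, {s1, s3, s4}, {s2, s3}, {s0, s1, s2, s3, s4}, {s0, s1, s2, s3, s5}, {s0, s3, s4}, {s0, s1, s2, s3, s4, s5}, {s0, s1, s3, s4}, {s2, s3, s5}, {s1, s2, s3, s4}.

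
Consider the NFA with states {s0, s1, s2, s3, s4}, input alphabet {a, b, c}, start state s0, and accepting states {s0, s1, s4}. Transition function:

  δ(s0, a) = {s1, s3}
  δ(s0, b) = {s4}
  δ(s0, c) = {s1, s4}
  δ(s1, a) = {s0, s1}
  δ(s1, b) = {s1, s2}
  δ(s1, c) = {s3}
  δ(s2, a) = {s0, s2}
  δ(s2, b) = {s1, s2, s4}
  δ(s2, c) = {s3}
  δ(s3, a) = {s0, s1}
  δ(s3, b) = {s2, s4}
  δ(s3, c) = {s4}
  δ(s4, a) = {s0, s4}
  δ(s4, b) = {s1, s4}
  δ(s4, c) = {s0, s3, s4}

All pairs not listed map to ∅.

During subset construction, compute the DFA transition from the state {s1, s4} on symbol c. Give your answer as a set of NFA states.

{s0, s3, s4}

δ(s1,c) = {s3}; δ(s4,c) = {s0, s3, s4}.
Union: {s0, s3, s4}.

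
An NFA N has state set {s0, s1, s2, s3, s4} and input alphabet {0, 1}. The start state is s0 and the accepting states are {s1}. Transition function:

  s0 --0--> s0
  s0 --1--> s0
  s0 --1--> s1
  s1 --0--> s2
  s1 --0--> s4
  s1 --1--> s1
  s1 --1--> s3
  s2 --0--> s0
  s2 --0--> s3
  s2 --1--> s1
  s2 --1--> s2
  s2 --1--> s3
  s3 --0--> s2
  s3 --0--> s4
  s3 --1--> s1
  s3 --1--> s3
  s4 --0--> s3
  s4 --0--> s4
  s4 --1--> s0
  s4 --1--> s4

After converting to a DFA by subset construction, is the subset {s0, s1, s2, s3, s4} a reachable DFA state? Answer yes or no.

Start state of the DFA: {s0}.
{s0} --0--> {s0}  [seen]
{s0} --1--> {s0, s1}  [new]
{s0, s1} --0--> {s0, s2, s4}  [new]
{s0, s1} --1--> {s0, s1, s3}  [new]
{s0, s2, s4} --0--> {s0, s3, s4}  [new]
{s0, s2, s4} --1--> {s0, s1, s2, s3, s4}  [new]
{s0, s1, s3} --0--> {s0, s2, s4}  [seen]
{s0, s1, s3} --1--> {s0, s1, s3}  [seen]
{s0, s3, s4} --0--> {s0, s2, s3, s4}  [new]
{s0, s3, s4} --1--> {s0, s1, s3, s4}  [new]
{s0, s1, s2, s3, s4} --0--> {s0, s2, s3, s4}  [seen]
{s0, s1, s2, s3, s4} --1--> {s0, s1, s2, s3, s4}  [seen]
{s0, s2, s3, s4} --0--> {s0, s2, s3, s4}  [seen]
{s0, s2, s3, s4} --1--> {s0, s1, s2, s3, s4}  [seen]
{s0, s1, s3, s4} --0--> {s0, s2, s3, s4}  [seen]
{s0, s1, s3, s4} --1--> {s0, s1, s3, s4}  [seen]
Reachable DFA states: {s0}, {s0, s1}, {s0, s2, s4}, {s0, s1, s3}, {s0, s3, s4}, {s0, s1, s2, s3, s4}, {s0, s2, s3, s4}, {s0, s1, s3, s4}.
{s0, s1, s2, s3, s4} is among them.

yes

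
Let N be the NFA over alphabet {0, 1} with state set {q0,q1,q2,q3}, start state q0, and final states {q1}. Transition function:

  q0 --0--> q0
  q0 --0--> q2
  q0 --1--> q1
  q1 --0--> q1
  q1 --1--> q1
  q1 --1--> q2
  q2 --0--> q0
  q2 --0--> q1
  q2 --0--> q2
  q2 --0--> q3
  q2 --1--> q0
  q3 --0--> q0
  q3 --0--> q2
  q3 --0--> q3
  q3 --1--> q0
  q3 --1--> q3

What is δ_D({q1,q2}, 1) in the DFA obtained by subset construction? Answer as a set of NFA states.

{q0,q1,q2}

δ(q1,1) = {q1,q2}; δ(q2,1) = {q0}.
Union: {q0,q1,q2}.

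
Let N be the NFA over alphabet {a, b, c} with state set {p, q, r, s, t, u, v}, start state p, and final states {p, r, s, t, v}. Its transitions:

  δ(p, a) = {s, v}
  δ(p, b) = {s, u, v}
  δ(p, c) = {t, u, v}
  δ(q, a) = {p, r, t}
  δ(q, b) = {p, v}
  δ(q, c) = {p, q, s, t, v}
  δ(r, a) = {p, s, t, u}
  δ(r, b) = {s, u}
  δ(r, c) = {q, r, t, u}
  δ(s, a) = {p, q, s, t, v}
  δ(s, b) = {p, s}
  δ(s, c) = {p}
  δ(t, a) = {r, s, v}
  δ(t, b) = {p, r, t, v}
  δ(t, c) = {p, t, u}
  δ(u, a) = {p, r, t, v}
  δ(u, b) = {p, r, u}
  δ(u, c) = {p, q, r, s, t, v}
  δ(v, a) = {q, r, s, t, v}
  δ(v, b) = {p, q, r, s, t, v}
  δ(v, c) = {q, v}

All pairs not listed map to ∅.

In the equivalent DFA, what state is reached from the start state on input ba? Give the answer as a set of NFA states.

Start: {p}.
δ(p,b) = {s, u, v}.
Union: {s, u, v}.
After b: {s, u, v}.
δ(s,a) = {p, q, s, t, v}; δ(u,a) = {p, r, t, v}; δ(v,a) = {q, r, s, t, v}.
Union: {p, q, r, s, t, v}.
After a: {p, q, r, s, t, v}.

{p, q, r, s, t, v}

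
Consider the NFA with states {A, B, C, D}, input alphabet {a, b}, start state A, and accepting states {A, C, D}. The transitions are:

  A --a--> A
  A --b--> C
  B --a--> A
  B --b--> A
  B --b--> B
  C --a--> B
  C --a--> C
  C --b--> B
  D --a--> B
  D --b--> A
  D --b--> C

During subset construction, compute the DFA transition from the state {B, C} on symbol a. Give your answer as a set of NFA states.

{A, B, C}

δ(B,a) = {A}; δ(C,a) = {B, C}.
Union: {A, B, C}.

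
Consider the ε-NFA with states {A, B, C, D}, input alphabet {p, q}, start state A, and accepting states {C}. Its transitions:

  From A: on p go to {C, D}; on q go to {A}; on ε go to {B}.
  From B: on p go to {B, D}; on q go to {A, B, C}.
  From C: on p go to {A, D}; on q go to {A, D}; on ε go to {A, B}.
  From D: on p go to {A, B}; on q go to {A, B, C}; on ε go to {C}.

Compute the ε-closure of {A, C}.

Begin with {A, C}.
A →ε {B}; add B.
ε-closure = {A, B, C}.

{A, B, C}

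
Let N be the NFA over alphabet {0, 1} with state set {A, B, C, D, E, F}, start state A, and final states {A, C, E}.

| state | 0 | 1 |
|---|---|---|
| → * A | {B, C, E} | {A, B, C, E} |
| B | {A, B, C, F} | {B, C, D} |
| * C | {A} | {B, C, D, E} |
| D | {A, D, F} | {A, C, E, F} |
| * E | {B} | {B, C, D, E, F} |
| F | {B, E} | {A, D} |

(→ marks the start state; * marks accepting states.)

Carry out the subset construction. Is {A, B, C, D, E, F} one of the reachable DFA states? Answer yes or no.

Start state of the DFA: {A}.
{A} --0--> {B, C, E}  [new]
{A} --1--> {A, B, C, E}  [new]
{B, C, E} --0--> {A, B, C, F}  [new]
{B, C, E} --1--> {B, C, D, E, F}  [new]
{A, B, C, E} --0--> {A, B, C, E, F}  [new]
{A, B, C, E} --1--> {A, B, C, D, E, F}  [new]
{A, B, C, F} --0--> {A, B, C, E, F}  [seen]
{A, B, C, F} --1--> {A, B, C, D, E}  [new]
{B, C, D, E, F} --0--> {A, B, C, D, E, F}  [seen]
{B, C, D, E, F} --1--> {A, B, C, D, E, F}  [seen]
{A, B, C, E, F} --0--> {A, B, C, E, F}  [seen]
{A, B, C, E, F} --1--> {A, B, C, D, E, F}  [seen]
{A, B, C, D, E, F} --0--> {A, B, C, D, E, F}  [seen]
{A, B, C, D, E, F} --1--> {A, B, C, D, E, F}  [seen]
{A, B, C, D, E} --0--> {A, B, C, D, E, F}  [seen]
{A, B, C, D, E} --1--> {A, B, C, D, E, F}  [seen]
Reachable DFA states: {A}, {B, C, E}, {A, B, C, E}, {A, B, C, F}, {B, C, D, E, F}, {A, B, C, E, F}, {A, B, C, D, E, F}, {A, B, C, D, E}.
{A, B, C, D, E, F} is among them.

yes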